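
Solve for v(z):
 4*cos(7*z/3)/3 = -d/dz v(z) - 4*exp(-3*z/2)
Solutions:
 v(z) = C1 - 4*sin(7*z/3)/7 + 8*exp(-3*z/2)/3


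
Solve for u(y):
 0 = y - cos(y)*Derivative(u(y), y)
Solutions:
 u(y) = C1 + Integral(y/cos(y), y)


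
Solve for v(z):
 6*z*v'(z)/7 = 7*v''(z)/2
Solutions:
 v(z) = C1 + C2*erfi(sqrt(6)*z/7)


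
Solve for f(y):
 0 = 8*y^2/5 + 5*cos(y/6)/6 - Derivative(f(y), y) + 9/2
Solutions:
 f(y) = C1 + 8*y^3/15 + 9*y/2 + 5*sin(y/6)


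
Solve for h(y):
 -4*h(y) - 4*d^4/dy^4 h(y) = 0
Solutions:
 h(y) = (C1*sin(sqrt(2)*y/2) + C2*cos(sqrt(2)*y/2))*exp(-sqrt(2)*y/2) + (C3*sin(sqrt(2)*y/2) + C4*cos(sqrt(2)*y/2))*exp(sqrt(2)*y/2)


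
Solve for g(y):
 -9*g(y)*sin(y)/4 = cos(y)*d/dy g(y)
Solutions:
 g(y) = C1*cos(y)^(9/4)


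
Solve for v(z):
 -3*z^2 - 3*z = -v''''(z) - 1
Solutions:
 v(z) = C1 + C2*z + C3*z^2 + C4*z^3 + z^6/120 + z^5/40 - z^4/24


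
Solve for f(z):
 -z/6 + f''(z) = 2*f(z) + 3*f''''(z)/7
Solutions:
 f(z) = -z/12 + (C1*sin(14^(1/4)*3^(3/4)*z*sin(atan(sqrt(119)/7)/2)/3) + C2*cos(14^(1/4)*3^(3/4)*z*sin(atan(sqrt(119)/7)/2)/3))*exp(-14^(1/4)*3^(3/4)*z*cos(atan(sqrt(119)/7)/2)/3) + (C3*sin(14^(1/4)*3^(3/4)*z*sin(atan(sqrt(119)/7)/2)/3) + C4*cos(14^(1/4)*3^(3/4)*z*sin(atan(sqrt(119)/7)/2)/3))*exp(14^(1/4)*3^(3/4)*z*cos(atan(sqrt(119)/7)/2)/3)


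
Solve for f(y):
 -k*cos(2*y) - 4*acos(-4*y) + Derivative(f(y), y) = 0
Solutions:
 f(y) = C1 + k*sin(2*y)/2 + 4*y*acos(-4*y) + sqrt(1 - 16*y^2)


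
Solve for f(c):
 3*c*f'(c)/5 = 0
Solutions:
 f(c) = C1


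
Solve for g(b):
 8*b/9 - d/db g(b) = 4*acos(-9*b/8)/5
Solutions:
 g(b) = C1 + 4*b^2/9 - 4*b*acos(-9*b/8)/5 - 4*sqrt(64 - 81*b^2)/45


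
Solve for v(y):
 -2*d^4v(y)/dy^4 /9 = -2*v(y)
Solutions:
 v(y) = C1*exp(-sqrt(3)*y) + C2*exp(sqrt(3)*y) + C3*sin(sqrt(3)*y) + C4*cos(sqrt(3)*y)


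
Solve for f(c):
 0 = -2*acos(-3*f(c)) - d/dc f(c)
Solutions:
 Integral(1/acos(-3*_y), (_y, f(c))) = C1 - 2*c


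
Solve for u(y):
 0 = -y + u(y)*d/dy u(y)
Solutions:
 u(y) = -sqrt(C1 + y^2)
 u(y) = sqrt(C1 + y^2)


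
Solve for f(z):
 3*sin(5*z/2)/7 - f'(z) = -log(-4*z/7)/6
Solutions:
 f(z) = C1 + z*log(-z)/6 - z*log(7)/6 - z/6 + z*log(2)/3 - 6*cos(5*z/2)/35


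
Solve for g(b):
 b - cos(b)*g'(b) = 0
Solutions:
 g(b) = C1 + Integral(b/cos(b), b)


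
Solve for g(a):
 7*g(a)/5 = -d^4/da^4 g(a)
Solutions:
 g(a) = (C1*sin(sqrt(2)*5^(3/4)*7^(1/4)*a/10) + C2*cos(sqrt(2)*5^(3/4)*7^(1/4)*a/10))*exp(-sqrt(2)*5^(3/4)*7^(1/4)*a/10) + (C3*sin(sqrt(2)*5^(3/4)*7^(1/4)*a/10) + C4*cos(sqrt(2)*5^(3/4)*7^(1/4)*a/10))*exp(sqrt(2)*5^(3/4)*7^(1/4)*a/10)


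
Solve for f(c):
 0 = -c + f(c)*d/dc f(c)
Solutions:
 f(c) = -sqrt(C1 + c^2)
 f(c) = sqrt(C1 + c^2)


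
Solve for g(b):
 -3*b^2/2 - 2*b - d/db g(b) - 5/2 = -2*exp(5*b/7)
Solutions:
 g(b) = C1 - b^3/2 - b^2 - 5*b/2 + 14*exp(5*b/7)/5


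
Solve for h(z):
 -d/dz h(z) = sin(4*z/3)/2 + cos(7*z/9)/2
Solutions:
 h(z) = C1 - 9*sin(7*z/9)/14 + 3*cos(4*z/3)/8


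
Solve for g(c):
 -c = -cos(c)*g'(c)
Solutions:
 g(c) = C1 + Integral(c/cos(c), c)


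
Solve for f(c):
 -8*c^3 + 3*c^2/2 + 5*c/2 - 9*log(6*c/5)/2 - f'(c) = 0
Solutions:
 f(c) = C1 - 2*c^4 + c^3/2 + 5*c^2/4 - 9*c*log(c)/2 - 5*c*log(6) + c*log(30)/2 + 9*c/2 + 4*c*log(5)


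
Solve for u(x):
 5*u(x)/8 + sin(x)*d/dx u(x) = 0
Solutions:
 u(x) = C1*(cos(x) + 1)^(5/16)/(cos(x) - 1)^(5/16)


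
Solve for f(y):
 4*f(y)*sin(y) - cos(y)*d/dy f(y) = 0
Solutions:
 f(y) = C1/cos(y)^4


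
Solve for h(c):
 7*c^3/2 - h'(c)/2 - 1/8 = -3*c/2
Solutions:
 h(c) = C1 + 7*c^4/4 + 3*c^2/2 - c/4


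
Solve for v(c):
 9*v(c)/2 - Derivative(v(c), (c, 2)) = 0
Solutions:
 v(c) = C1*exp(-3*sqrt(2)*c/2) + C2*exp(3*sqrt(2)*c/2)


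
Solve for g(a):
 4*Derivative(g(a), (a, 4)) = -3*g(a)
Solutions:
 g(a) = (C1*sin(3^(1/4)*a/2) + C2*cos(3^(1/4)*a/2))*exp(-3^(1/4)*a/2) + (C3*sin(3^(1/4)*a/2) + C4*cos(3^(1/4)*a/2))*exp(3^(1/4)*a/2)


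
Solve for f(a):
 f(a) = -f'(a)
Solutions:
 f(a) = C1*exp(-a)


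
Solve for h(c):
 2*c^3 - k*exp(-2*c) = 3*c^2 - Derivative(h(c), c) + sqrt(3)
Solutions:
 h(c) = C1 - c^4/2 + c^3 + sqrt(3)*c - k*exp(-2*c)/2


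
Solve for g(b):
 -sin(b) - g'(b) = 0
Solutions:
 g(b) = C1 + cos(b)


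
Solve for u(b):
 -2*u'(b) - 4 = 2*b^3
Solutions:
 u(b) = C1 - b^4/4 - 2*b


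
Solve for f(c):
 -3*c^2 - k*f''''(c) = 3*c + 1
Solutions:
 f(c) = C1 + C2*c + C3*c^2 + C4*c^3 - c^6/(120*k) - c^5/(40*k) - c^4/(24*k)


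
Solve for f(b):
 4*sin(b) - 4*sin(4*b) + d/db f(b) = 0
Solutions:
 f(b) = C1 + 4*cos(b) - cos(4*b)


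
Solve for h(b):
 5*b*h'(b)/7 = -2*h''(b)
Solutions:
 h(b) = C1 + C2*erf(sqrt(35)*b/14)


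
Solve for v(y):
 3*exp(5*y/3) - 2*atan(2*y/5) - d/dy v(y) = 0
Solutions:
 v(y) = C1 - 2*y*atan(2*y/5) + 9*exp(5*y/3)/5 + 5*log(4*y^2 + 25)/2


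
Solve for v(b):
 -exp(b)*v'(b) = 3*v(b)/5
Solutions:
 v(b) = C1*exp(3*exp(-b)/5)


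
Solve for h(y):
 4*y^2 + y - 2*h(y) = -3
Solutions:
 h(y) = 2*y^2 + y/2 + 3/2


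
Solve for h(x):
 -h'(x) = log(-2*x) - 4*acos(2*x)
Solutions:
 h(x) = C1 - x*log(-x) + 4*x*acos(2*x) - x*log(2) + x - 2*sqrt(1 - 4*x^2)


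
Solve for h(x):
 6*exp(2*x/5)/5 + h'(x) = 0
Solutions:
 h(x) = C1 - 3*exp(2*x/5)


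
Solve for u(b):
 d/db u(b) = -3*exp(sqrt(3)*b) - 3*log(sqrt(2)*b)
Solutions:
 u(b) = C1 - 3*b*log(b) + b*(3 - 3*log(2)/2) - sqrt(3)*exp(sqrt(3)*b)


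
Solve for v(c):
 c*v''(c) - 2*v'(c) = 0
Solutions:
 v(c) = C1 + C2*c^3


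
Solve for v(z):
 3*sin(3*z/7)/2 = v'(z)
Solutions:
 v(z) = C1 - 7*cos(3*z/7)/2


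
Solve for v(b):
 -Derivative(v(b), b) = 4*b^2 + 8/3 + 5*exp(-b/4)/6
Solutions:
 v(b) = C1 - 4*b^3/3 - 8*b/3 + 10*exp(-b/4)/3


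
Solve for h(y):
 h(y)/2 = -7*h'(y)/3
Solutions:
 h(y) = C1*exp(-3*y/14)


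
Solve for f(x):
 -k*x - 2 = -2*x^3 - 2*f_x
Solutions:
 f(x) = C1 + k*x^2/4 - x^4/4 + x


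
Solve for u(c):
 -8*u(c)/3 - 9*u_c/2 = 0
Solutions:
 u(c) = C1*exp(-16*c/27)


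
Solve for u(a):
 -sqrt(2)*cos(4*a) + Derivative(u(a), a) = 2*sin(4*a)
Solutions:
 u(a) = C1 + sqrt(2)*sin(4*a)/4 - cos(4*a)/2


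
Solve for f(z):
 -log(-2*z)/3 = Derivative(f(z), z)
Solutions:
 f(z) = C1 - z*log(-z)/3 + z*(1 - log(2))/3


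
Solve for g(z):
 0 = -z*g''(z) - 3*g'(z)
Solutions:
 g(z) = C1 + C2/z^2


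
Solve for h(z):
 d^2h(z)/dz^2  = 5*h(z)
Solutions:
 h(z) = C1*exp(-sqrt(5)*z) + C2*exp(sqrt(5)*z)


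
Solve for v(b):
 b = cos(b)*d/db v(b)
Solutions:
 v(b) = C1 + Integral(b/cos(b), b)


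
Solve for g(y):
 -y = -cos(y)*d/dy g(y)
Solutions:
 g(y) = C1 + Integral(y/cos(y), y)


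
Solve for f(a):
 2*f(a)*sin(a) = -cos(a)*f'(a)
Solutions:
 f(a) = C1*cos(a)^2


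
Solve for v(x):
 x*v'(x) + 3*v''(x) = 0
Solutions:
 v(x) = C1 + C2*erf(sqrt(6)*x/6)


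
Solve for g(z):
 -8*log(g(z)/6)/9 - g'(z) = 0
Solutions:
 -9*Integral(1/(-log(_y) + log(6)), (_y, g(z)))/8 = C1 - z


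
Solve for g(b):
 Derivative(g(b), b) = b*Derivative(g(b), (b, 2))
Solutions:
 g(b) = C1 + C2*b^2


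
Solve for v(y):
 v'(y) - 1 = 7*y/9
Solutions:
 v(y) = C1 + 7*y^2/18 + y


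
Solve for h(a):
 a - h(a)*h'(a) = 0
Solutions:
 h(a) = -sqrt(C1 + a^2)
 h(a) = sqrt(C1 + a^2)


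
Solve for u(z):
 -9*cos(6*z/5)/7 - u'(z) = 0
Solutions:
 u(z) = C1 - 15*sin(6*z/5)/14


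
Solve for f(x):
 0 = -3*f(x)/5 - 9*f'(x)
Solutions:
 f(x) = C1*exp(-x/15)


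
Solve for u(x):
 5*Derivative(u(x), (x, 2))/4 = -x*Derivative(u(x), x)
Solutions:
 u(x) = C1 + C2*erf(sqrt(10)*x/5)


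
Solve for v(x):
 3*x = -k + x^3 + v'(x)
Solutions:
 v(x) = C1 + k*x - x^4/4 + 3*x^2/2


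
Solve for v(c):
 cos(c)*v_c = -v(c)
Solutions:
 v(c) = C1*sqrt(sin(c) - 1)/sqrt(sin(c) + 1)


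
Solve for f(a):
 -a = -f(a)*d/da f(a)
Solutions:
 f(a) = -sqrt(C1 + a^2)
 f(a) = sqrt(C1 + a^2)


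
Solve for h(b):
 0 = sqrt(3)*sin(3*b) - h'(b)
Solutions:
 h(b) = C1 - sqrt(3)*cos(3*b)/3


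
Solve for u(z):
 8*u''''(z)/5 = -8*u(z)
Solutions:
 u(z) = (C1*sin(sqrt(2)*5^(1/4)*z/2) + C2*cos(sqrt(2)*5^(1/4)*z/2))*exp(-sqrt(2)*5^(1/4)*z/2) + (C3*sin(sqrt(2)*5^(1/4)*z/2) + C4*cos(sqrt(2)*5^(1/4)*z/2))*exp(sqrt(2)*5^(1/4)*z/2)


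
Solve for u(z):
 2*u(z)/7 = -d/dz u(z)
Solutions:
 u(z) = C1*exp(-2*z/7)


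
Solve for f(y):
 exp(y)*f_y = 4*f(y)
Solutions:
 f(y) = C1*exp(-4*exp(-y))


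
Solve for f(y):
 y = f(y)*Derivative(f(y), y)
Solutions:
 f(y) = -sqrt(C1 + y^2)
 f(y) = sqrt(C1 + y^2)


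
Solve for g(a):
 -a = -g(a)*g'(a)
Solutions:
 g(a) = -sqrt(C1 + a^2)
 g(a) = sqrt(C1 + a^2)


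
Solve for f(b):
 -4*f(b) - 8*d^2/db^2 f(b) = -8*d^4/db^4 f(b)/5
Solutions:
 f(b) = C1*exp(-sqrt(2)*b*sqrt(5 + sqrt(35))/2) + C2*exp(sqrt(2)*b*sqrt(5 + sqrt(35))/2) + C3*sin(sqrt(2)*b*sqrt(-5 + sqrt(35))/2) + C4*cos(sqrt(2)*b*sqrt(-5 + sqrt(35))/2)


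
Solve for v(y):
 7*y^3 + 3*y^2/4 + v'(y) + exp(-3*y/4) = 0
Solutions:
 v(y) = C1 - 7*y^4/4 - y^3/4 + 4*exp(-3*y/4)/3


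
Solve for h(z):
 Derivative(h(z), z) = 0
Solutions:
 h(z) = C1


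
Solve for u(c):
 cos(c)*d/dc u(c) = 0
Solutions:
 u(c) = C1


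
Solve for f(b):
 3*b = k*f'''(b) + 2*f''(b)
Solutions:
 f(b) = C1 + C2*b + C3*exp(-2*b/k) + b^3/4 - 3*b^2*k/8


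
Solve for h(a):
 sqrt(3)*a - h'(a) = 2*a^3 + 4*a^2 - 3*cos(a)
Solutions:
 h(a) = C1 - a^4/2 - 4*a^3/3 + sqrt(3)*a^2/2 + 3*sin(a)


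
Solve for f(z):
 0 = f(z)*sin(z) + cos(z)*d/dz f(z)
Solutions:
 f(z) = C1*cos(z)


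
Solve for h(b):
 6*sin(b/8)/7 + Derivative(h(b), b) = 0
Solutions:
 h(b) = C1 + 48*cos(b/8)/7


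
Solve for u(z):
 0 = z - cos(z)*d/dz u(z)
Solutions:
 u(z) = C1 + Integral(z/cos(z), z)


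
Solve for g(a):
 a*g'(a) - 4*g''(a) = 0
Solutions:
 g(a) = C1 + C2*erfi(sqrt(2)*a/4)


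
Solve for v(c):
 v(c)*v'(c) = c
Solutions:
 v(c) = -sqrt(C1 + c^2)
 v(c) = sqrt(C1 + c^2)


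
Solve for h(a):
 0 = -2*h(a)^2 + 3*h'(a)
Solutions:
 h(a) = -3/(C1 + 2*a)


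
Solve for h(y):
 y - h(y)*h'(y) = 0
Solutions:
 h(y) = -sqrt(C1 + y^2)
 h(y) = sqrt(C1 + y^2)


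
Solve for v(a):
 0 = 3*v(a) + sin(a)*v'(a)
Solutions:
 v(a) = C1*(cos(a) + 1)^(3/2)/(cos(a) - 1)^(3/2)


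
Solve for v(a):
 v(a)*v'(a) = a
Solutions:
 v(a) = -sqrt(C1 + a^2)
 v(a) = sqrt(C1 + a^2)


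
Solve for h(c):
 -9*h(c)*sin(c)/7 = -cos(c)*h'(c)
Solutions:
 h(c) = C1/cos(c)^(9/7)


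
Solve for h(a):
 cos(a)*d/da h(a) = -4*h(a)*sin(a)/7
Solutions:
 h(a) = C1*cos(a)^(4/7)


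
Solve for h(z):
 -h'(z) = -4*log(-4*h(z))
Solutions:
 -Integral(1/(log(-_y) + 2*log(2)), (_y, h(z)))/4 = C1 - z


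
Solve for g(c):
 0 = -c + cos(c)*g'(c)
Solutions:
 g(c) = C1 + Integral(c/cos(c), c)


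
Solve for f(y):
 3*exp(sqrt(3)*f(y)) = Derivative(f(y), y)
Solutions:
 f(y) = sqrt(3)*(2*log(-1/(C1 + 3*y)) - log(3))/6


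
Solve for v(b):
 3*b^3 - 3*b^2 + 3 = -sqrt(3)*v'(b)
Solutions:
 v(b) = C1 - sqrt(3)*b^4/4 + sqrt(3)*b^3/3 - sqrt(3)*b


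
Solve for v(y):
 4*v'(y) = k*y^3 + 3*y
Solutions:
 v(y) = C1 + k*y^4/16 + 3*y^2/8


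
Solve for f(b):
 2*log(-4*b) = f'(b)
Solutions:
 f(b) = C1 + 2*b*log(-b) + 2*b*(-1 + 2*log(2))


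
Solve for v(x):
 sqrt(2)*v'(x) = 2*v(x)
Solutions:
 v(x) = C1*exp(sqrt(2)*x)


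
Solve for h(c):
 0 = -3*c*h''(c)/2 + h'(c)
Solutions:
 h(c) = C1 + C2*c^(5/3)


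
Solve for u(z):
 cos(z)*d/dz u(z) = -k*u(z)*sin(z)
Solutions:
 u(z) = C1*exp(k*log(cos(z)))


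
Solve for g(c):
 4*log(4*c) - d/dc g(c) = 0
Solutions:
 g(c) = C1 + 4*c*log(c) - 4*c + c*log(256)


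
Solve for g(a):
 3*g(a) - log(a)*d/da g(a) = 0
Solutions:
 g(a) = C1*exp(3*li(a))


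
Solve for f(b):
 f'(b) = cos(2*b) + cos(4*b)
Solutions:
 f(b) = C1 + sin(2*b)/2 + sin(4*b)/4


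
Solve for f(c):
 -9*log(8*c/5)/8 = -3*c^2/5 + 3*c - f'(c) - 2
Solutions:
 f(c) = C1 - c^3/5 + 3*c^2/2 + 9*c*log(c)/8 - 25*c/8 - 9*c*log(5)/8 + 27*c*log(2)/8


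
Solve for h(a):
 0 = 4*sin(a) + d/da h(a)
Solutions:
 h(a) = C1 + 4*cos(a)


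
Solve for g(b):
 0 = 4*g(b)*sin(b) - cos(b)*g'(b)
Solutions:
 g(b) = C1/cos(b)^4


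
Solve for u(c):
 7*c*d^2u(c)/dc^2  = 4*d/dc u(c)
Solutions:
 u(c) = C1 + C2*c^(11/7)


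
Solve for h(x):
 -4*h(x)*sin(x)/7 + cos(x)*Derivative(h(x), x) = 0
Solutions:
 h(x) = C1/cos(x)^(4/7)


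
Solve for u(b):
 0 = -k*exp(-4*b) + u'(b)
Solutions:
 u(b) = C1 - k*exp(-4*b)/4


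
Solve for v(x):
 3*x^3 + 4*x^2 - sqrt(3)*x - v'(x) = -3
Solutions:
 v(x) = C1 + 3*x^4/4 + 4*x^3/3 - sqrt(3)*x^2/2 + 3*x


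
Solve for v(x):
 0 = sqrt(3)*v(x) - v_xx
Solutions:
 v(x) = C1*exp(-3^(1/4)*x) + C2*exp(3^(1/4)*x)


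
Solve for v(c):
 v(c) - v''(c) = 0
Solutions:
 v(c) = C1*exp(-c) + C2*exp(c)


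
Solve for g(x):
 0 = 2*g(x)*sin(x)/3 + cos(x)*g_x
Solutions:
 g(x) = C1*cos(x)^(2/3)


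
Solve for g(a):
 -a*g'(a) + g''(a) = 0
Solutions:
 g(a) = C1 + C2*erfi(sqrt(2)*a/2)


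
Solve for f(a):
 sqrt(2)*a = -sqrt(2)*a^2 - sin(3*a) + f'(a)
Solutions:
 f(a) = C1 + sqrt(2)*a^3/3 + sqrt(2)*a^2/2 - cos(3*a)/3


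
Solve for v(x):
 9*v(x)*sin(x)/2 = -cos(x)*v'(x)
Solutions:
 v(x) = C1*cos(x)^(9/2)


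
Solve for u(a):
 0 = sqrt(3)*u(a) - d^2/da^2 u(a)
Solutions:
 u(a) = C1*exp(-3^(1/4)*a) + C2*exp(3^(1/4)*a)


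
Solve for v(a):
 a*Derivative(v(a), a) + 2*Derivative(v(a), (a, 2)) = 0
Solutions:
 v(a) = C1 + C2*erf(a/2)


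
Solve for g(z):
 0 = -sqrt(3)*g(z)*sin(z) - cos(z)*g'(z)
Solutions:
 g(z) = C1*cos(z)^(sqrt(3))


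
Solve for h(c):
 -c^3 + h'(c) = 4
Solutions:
 h(c) = C1 + c^4/4 + 4*c


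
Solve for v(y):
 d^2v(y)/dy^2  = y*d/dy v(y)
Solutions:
 v(y) = C1 + C2*erfi(sqrt(2)*y/2)


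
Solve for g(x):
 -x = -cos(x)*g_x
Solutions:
 g(x) = C1 + Integral(x/cos(x), x)


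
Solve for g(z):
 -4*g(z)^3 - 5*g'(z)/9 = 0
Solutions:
 g(z) = -sqrt(10)*sqrt(-1/(C1 - 36*z))/2
 g(z) = sqrt(10)*sqrt(-1/(C1 - 36*z))/2


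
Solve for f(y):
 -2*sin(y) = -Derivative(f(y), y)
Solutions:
 f(y) = C1 - 2*cos(y)


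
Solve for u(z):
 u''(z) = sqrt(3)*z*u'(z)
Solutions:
 u(z) = C1 + C2*erfi(sqrt(2)*3^(1/4)*z/2)


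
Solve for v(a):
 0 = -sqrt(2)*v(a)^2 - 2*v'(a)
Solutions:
 v(a) = 2/(C1 + sqrt(2)*a)


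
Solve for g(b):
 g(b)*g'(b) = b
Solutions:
 g(b) = -sqrt(C1 + b^2)
 g(b) = sqrt(C1 + b^2)


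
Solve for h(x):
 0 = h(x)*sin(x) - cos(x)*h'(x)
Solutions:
 h(x) = C1/cos(x)


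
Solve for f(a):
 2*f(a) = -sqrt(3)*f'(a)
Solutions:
 f(a) = C1*exp(-2*sqrt(3)*a/3)


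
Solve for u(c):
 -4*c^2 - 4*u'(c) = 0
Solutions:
 u(c) = C1 - c^3/3


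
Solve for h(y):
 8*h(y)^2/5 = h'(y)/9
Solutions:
 h(y) = -5/(C1 + 72*y)


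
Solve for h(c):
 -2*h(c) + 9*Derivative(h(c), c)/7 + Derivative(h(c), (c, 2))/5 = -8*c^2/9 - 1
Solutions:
 h(c) = C1*exp(c*(-45 + sqrt(3985))/14) + C2*exp(-c*(45 + sqrt(3985))/14) + 4*c^2/9 + 4*c/7 + 4217/4410


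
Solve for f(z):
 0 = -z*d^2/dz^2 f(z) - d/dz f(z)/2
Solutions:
 f(z) = C1 + C2*sqrt(z)


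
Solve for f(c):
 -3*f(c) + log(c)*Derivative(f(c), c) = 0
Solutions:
 f(c) = C1*exp(3*li(c))


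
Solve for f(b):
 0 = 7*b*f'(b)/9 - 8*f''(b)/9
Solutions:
 f(b) = C1 + C2*erfi(sqrt(7)*b/4)


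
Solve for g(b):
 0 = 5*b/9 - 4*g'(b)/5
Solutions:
 g(b) = C1 + 25*b^2/72


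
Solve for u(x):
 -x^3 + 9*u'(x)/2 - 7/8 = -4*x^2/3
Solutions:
 u(x) = C1 + x^4/18 - 8*x^3/81 + 7*x/36


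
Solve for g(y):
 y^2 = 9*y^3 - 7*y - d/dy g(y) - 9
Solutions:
 g(y) = C1 + 9*y^4/4 - y^3/3 - 7*y^2/2 - 9*y


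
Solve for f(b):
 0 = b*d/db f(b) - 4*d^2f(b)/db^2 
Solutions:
 f(b) = C1 + C2*erfi(sqrt(2)*b/4)


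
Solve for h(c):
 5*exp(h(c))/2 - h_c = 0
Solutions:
 h(c) = log(-1/(C1 + 5*c)) + log(2)


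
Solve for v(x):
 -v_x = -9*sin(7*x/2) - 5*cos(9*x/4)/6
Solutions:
 v(x) = C1 + 10*sin(9*x/4)/27 - 18*cos(7*x/2)/7


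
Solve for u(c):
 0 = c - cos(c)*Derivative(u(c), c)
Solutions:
 u(c) = C1 + Integral(c/cos(c), c)


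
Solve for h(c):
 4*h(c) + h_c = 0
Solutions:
 h(c) = C1*exp(-4*c)


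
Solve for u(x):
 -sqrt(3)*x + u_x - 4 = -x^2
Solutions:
 u(x) = C1 - x^3/3 + sqrt(3)*x^2/2 + 4*x


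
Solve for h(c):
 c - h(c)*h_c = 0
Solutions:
 h(c) = -sqrt(C1 + c^2)
 h(c) = sqrt(C1 + c^2)


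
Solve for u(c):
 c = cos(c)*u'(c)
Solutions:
 u(c) = C1 + Integral(c/cos(c), c)


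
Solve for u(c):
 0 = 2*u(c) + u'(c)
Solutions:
 u(c) = C1*exp(-2*c)


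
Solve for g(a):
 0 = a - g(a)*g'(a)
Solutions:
 g(a) = -sqrt(C1 + a^2)
 g(a) = sqrt(C1 + a^2)


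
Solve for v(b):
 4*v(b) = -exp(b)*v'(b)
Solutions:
 v(b) = C1*exp(4*exp(-b))


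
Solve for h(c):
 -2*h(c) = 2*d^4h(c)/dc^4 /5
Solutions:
 h(c) = (C1*sin(sqrt(2)*5^(1/4)*c/2) + C2*cos(sqrt(2)*5^(1/4)*c/2))*exp(-sqrt(2)*5^(1/4)*c/2) + (C3*sin(sqrt(2)*5^(1/4)*c/2) + C4*cos(sqrt(2)*5^(1/4)*c/2))*exp(sqrt(2)*5^(1/4)*c/2)


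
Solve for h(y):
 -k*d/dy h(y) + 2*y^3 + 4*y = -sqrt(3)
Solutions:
 h(y) = C1 + y^4/(2*k) + 2*y^2/k + sqrt(3)*y/k


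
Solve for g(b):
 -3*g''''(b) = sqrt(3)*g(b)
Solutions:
 g(b) = (C1*sin(sqrt(2)*3^(7/8)*b/6) + C2*cos(sqrt(2)*3^(7/8)*b/6))*exp(-sqrt(2)*3^(7/8)*b/6) + (C3*sin(sqrt(2)*3^(7/8)*b/6) + C4*cos(sqrt(2)*3^(7/8)*b/6))*exp(sqrt(2)*3^(7/8)*b/6)


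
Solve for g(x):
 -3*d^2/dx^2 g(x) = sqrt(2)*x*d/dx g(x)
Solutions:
 g(x) = C1 + C2*erf(2^(3/4)*sqrt(3)*x/6)


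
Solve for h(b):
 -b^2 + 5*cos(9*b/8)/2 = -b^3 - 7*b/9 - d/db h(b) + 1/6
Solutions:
 h(b) = C1 - b^4/4 + b^3/3 - 7*b^2/18 + b/6 - 20*sin(9*b/8)/9


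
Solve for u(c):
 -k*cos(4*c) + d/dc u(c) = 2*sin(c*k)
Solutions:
 u(c) = C1 + k*sin(4*c)/4 - 2*cos(c*k)/k


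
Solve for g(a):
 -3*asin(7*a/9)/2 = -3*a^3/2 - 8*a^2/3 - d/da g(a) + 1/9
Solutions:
 g(a) = C1 - 3*a^4/8 - 8*a^3/9 + 3*a*asin(7*a/9)/2 + a/9 + 3*sqrt(81 - 49*a^2)/14


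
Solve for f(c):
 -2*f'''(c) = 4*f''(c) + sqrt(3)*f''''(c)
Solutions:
 f(c) = C1 + C2*c + (C3*sin(sqrt(3)*c*sqrt(-1 + 4*sqrt(3))/3) + C4*cos(sqrt(3)*c*sqrt(-1 + 4*sqrt(3))/3))*exp(-sqrt(3)*c/3)


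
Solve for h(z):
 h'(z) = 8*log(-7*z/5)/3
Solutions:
 h(z) = C1 + 8*z*log(-z)/3 + 8*z*(-log(5) - 1 + log(7))/3


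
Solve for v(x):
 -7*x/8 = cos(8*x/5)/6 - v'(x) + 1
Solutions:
 v(x) = C1 + 7*x^2/16 + x + 5*sin(8*x/5)/48


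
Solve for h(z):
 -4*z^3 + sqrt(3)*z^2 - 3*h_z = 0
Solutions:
 h(z) = C1 - z^4/3 + sqrt(3)*z^3/9


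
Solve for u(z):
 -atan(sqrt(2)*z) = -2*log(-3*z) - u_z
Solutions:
 u(z) = C1 - 2*z*log(-z) + z*atan(sqrt(2)*z) - 2*z*log(3) + 2*z - sqrt(2)*log(2*z^2 + 1)/4


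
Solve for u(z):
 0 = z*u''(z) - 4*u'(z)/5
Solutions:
 u(z) = C1 + C2*z^(9/5)


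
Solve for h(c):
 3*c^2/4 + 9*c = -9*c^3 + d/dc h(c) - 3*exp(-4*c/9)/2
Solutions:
 h(c) = C1 + 9*c^4/4 + c^3/4 + 9*c^2/2 - 27*exp(-4*c/9)/8


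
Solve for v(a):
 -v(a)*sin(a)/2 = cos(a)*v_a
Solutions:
 v(a) = C1*sqrt(cos(a))


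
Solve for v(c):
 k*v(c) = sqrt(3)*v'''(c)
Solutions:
 v(c) = C1*exp(3^(5/6)*c*k^(1/3)/3) + C2*exp(c*k^(1/3)*(-3^(5/6) + 3*3^(1/3)*I)/6) + C3*exp(-c*k^(1/3)*(3^(5/6) + 3*3^(1/3)*I)/6)


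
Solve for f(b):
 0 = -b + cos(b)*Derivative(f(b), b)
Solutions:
 f(b) = C1 + Integral(b/cos(b), b)


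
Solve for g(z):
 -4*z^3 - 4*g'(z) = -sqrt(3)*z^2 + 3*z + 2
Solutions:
 g(z) = C1 - z^4/4 + sqrt(3)*z^3/12 - 3*z^2/8 - z/2


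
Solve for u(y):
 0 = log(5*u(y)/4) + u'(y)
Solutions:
 -Integral(1/(-log(_y) - log(5) + 2*log(2)), (_y, u(y))) = C1 - y


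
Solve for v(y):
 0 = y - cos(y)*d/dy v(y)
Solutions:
 v(y) = C1 + Integral(y/cos(y), y)


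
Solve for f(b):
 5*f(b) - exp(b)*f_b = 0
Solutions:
 f(b) = C1*exp(-5*exp(-b))


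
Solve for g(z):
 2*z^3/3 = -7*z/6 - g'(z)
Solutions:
 g(z) = C1 - z^4/6 - 7*z^2/12


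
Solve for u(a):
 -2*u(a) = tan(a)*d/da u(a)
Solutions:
 u(a) = C1/sin(a)^2


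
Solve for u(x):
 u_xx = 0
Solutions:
 u(x) = C1 + C2*x


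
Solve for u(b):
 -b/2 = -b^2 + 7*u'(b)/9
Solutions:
 u(b) = C1 + 3*b^3/7 - 9*b^2/28


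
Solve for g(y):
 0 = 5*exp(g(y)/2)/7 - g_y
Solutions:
 g(y) = 2*log(-1/(C1 + 5*y)) + 2*log(14)


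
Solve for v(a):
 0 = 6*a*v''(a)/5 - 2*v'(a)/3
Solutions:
 v(a) = C1 + C2*a^(14/9)


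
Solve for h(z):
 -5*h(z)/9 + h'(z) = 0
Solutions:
 h(z) = C1*exp(5*z/9)


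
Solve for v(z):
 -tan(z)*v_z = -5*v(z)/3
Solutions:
 v(z) = C1*sin(z)^(5/3)


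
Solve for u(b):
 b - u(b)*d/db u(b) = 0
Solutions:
 u(b) = -sqrt(C1 + b^2)
 u(b) = sqrt(C1 + b^2)


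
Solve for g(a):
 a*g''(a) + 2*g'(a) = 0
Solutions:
 g(a) = C1 + C2/a


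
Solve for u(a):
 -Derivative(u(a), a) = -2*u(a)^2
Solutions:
 u(a) = -1/(C1 + 2*a)


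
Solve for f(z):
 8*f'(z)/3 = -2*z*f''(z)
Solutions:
 f(z) = C1 + C2/z^(1/3)


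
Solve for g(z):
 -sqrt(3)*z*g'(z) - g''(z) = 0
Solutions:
 g(z) = C1 + C2*erf(sqrt(2)*3^(1/4)*z/2)


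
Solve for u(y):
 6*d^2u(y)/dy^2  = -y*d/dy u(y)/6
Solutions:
 u(y) = C1 + C2*erf(sqrt(2)*y/12)


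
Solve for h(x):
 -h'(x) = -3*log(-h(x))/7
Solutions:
 -li(-h(x)) = C1 + 3*x/7


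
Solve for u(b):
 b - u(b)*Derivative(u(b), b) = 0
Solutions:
 u(b) = -sqrt(C1 + b^2)
 u(b) = sqrt(C1 + b^2)


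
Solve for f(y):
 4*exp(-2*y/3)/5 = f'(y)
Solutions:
 f(y) = C1 - 6*exp(-2*y/3)/5


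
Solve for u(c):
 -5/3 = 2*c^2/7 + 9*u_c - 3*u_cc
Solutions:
 u(c) = C1 + C2*exp(3*c) - 2*c^3/189 - 2*c^2/189 - 109*c/567


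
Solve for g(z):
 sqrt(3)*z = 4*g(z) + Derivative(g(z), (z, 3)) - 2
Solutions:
 g(z) = C3*exp(-2^(2/3)*z) + sqrt(3)*z/4 + (C1*sin(2^(2/3)*sqrt(3)*z/2) + C2*cos(2^(2/3)*sqrt(3)*z/2))*exp(2^(2/3)*z/2) + 1/2


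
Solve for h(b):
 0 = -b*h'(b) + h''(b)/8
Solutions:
 h(b) = C1 + C2*erfi(2*b)


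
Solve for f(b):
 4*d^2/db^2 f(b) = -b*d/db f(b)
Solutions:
 f(b) = C1 + C2*erf(sqrt(2)*b/4)


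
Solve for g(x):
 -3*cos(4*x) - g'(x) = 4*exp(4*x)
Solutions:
 g(x) = C1 - exp(4*x) - 3*sin(4*x)/4


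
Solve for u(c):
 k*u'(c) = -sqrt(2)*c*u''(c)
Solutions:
 u(c) = C1 + c^(-sqrt(2)*re(k)/2 + 1)*(C2*sin(sqrt(2)*log(c)*Abs(im(k))/2) + C3*cos(sqrt(2)*log(c)*im(k)/2))


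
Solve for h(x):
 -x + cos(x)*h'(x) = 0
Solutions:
 h(x) = C1 + Integral(x/cos(x), x)


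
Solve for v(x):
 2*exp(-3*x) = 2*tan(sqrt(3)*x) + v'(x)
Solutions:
 v(x) = C1 - sqrt(3)*log(tan(sqrt(3)*x)^2 + 1)/3 - 2*exp(-3*x)/3


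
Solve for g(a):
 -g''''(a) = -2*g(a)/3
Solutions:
 g(a) = C1*exp(-2^(1/4)*3^(3/4)*a/3) + C2*exp(2^(1/4)*3^(3/4)*a/3) + C3*sin(2^(1/4)*3^(3/4)*a/3) + C4*cos(2^(1/4)*3^(3/4)*a/3)


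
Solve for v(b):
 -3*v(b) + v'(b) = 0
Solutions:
 v(b) = C1*exp(3*b)


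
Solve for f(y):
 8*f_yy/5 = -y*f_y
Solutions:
 f(y) = C1 + C2*erf(sqrt(5)*y/4)


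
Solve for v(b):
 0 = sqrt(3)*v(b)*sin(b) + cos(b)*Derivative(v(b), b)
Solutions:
 v(b) = C1*cos(b)^(sqrt(3))


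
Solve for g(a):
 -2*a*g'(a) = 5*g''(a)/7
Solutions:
 g(a) = C1 + C2*erf(sqrt(35)*a/5)


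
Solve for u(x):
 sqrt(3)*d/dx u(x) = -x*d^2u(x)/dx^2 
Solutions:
 u(x) = C1 + C2*x^(1 - sqrt(3))


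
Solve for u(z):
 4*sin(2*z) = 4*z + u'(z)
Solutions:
 u(z) = C1 - 2*z^2 - 2*cos(2*z)


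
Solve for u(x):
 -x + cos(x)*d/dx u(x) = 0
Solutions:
 u(x) = C1 + Integral(x/cos(x), x)


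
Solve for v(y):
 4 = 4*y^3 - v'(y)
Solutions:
 v(y) = C1 + y^4 - 4*y


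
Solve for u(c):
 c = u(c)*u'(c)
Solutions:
 u(c) = -sqrt(C1 + c^2)
 u(c) = sqrt(C1 + c^2)


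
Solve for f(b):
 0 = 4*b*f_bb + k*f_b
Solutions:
 f(b) = C1 + b^(1 - re(k)/4)*(C2*sin(log(b)*Abs(im(k))/4) + C3*cos(log(b)*im(k)/4))


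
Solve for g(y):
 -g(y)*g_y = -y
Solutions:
 g(y) = -sqrt(C1 + y^2)
 g(y) = sqrt(C1 + y^2)


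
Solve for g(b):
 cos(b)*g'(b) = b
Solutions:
 g(b) = C1 + Integral(b/cos(b), b)


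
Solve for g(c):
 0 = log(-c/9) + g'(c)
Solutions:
 g(c) = C1 - c*log(-c) + c*(1 + 2*log(3))


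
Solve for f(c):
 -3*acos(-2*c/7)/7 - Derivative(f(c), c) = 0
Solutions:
 f(c) = C1 - 3*c*acos(-2*c/7)/7 - 3*sqrt(49 - 4*c^2)/14


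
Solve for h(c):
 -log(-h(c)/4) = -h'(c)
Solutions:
 -Integral(1/(log(-_y) - 2*log(2)), (_y, h(c))) = C1 - c


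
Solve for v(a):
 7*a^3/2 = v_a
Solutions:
 v(a) = C1 + 7*a^4/8


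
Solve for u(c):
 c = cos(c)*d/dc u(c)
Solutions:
 u(c) = C1 + Integral(c/cos(c), c)


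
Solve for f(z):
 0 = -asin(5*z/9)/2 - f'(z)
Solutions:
 f(z) = C1 - z*asin(5*z/9)/2 - sqrt(81 - 25*z^2)/10


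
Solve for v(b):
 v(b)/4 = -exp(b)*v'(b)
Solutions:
 v(b) = C1*exp(exp(-b)/4)


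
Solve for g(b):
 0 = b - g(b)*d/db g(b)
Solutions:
 g(b) = -sqrt(C1 + b^2)
 g(b) = sqrt(C1 + b^2)


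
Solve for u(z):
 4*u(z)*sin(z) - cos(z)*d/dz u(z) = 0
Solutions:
 u(z) = C1/cos(z)^4


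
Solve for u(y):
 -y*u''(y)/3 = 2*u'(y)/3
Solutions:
 u(y) = C1 + C2/y


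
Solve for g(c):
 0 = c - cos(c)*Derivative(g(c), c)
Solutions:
 g(c) = C1 + Integral(c/cos(c), c)


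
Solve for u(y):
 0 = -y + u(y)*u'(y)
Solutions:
 u(y) = -sqrt(C1 + y^2)
 u(y) = sqrt(C1 + y^2)


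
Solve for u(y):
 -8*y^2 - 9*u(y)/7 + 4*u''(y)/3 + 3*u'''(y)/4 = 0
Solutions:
 u(y) = C1*exp(-y*(896*2^(2/3)*7^(1/3)/(243*sqrt(30377) + 44713)^(1/3) + 2^(1/3)*7^(2/3)*(243*sqrt(30377) + 44713)^(1/3) + 224)/378)*sin(14^(1/3)*sqrt(3)*y*(-7^(1/3)*(243*sqrt(30377) + 44713)^(1/3) + 896*2^(1/3)/(243*sqrt(30377) + 44713)^(1/3))/378) + C2*exp(-y*(896*2^(2/3)*7^(1/3)/(243*sqrt(30377) + 44713)^(1/3) + 2^(1/3)*7^(2/3)*(243*sqrt(30377) + 44713)^(1/3) + 224)/378)*cos(14^(1/3)*sqrt(3)*y*(-7^(1/3)*(243*sqrt(30377) + 44713)^(1/3) + 896*2^(1/3)/(243*sqrt(30377) + 44713)^(1/3))/378) + C3*exp(y*(-112 + 896*2^(2/3)*7^(1/3)/(243*sqrt(30377) + 44713)^(1/3) + 2^(1/3)*7^(2/3)*(243*sqrt(30377) + 44713)^(1/3))/189) - 56*y^2/9 - 3136/243


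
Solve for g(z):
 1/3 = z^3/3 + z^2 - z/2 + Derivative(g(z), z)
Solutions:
 g(z) = C1 - z^4/12 - z^3/3 + z^2/4 + z/3


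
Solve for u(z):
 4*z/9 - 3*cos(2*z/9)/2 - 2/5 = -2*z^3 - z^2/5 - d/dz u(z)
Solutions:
 u(z) = C1 - z^4/2 - z^3/15 - 2*z^2/9 + 2*z/5 + 27*sin(z/9)*cos(z/9)/2


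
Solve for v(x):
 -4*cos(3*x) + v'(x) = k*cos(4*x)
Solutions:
 v(x) = C1 + k*sin(4*x)/4 + 4*sin(3*x)/3


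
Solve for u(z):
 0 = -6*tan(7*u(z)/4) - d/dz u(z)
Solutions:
 u(z) = -4*asin(C1*exp(-21*z/2))/7 + 4*pi/7
 u(z) = 4*asin(C1*exp(-21*z/2))/7


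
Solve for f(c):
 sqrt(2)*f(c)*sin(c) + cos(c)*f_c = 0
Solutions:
 f(c) = C1*cos(c)^(sqrt(2))


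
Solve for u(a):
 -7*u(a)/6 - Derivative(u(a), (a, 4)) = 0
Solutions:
 u(a) = (C1*sin(14^(1/4)*3^(3/4)*a/6) + C2*cos(14^(1/4)*3^(3/4)*a/6))*exp(-14^(1/4)*3^(3/4)*a/6) + (C3*sin(14^(1/4)*3^(3/4)*a/6) + C4*cos(14^(1/4)*3^(3/4)*a/6))*exp(14^(1/4)*3^(3/4)*a/6)


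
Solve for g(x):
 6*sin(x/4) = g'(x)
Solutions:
 g(x) = C1 - 24*cos(x/4)


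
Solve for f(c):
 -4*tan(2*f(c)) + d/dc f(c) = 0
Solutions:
 f(c) = -asin(C1*exp(8*c))/2 + pi/2
 f(c) = asin(C1*exp(8*c))/2


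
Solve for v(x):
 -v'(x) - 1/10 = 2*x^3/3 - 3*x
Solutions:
 v(x) = C1 - x^4/6 + 3*x^2/2 - x/10


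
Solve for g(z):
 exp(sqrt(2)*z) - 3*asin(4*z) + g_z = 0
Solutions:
 g(z) = C1 + 3*z*asin(4*z) + 3*sqrt(1 - 16*z^2)/4 - sqrt(2)*exp(sqrt(2)*z)/2


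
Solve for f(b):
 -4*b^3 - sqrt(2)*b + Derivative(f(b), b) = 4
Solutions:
 f(b) = C1 + b^4 + sqrt(2)*b^2/2 + 4*b


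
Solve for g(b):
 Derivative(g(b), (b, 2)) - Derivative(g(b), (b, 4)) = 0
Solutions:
 g(b) = C1 + C2*b + C3*exp(-b) + C4*exp(b)


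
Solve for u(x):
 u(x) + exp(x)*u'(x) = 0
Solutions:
 u(x) = C1*exp(exp(-x))


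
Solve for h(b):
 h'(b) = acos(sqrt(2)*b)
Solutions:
 h(b) = C1 + b*acos(sqrt(2)*b) - sqrt(2)*sqrt(1 - 2*b^2)/2


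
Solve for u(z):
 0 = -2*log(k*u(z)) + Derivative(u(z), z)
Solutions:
 li(k*u(z))/k = C1 + 2*z


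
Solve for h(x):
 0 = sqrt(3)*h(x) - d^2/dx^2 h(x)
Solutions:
 h(x) = C1*exp(-3^(1/4)*x) + C2*exp(3^(1/4)*x)


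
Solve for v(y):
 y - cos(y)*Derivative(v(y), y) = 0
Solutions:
 v(y) = C1 + Integral(y/cos(y), y)


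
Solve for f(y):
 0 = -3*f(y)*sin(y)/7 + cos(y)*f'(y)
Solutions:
 f(y) = C1/cos(y)^(3/7)


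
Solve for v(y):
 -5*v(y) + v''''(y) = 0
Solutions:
 v(y) = C1*exp(-5^(1/4)*y) + C2*exp(5^(1/4)*y) + C3*sin(5^(1/4)*y) + C4*cos(5^(1/4)*y)


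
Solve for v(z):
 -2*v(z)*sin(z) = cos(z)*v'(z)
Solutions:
 v(z) = C1*cos(z)^2


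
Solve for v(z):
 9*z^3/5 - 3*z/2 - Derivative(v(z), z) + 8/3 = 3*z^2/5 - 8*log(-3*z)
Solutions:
 v(z) = C1 + 9*z^4/20 - z^3/5 - 3*z^2/4 + 8*z*log(-z) + z*(-16/3 + 8*log(3))


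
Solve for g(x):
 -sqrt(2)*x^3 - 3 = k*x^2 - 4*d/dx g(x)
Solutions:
 g(x) = C1 + k*x^3/12 + sqrt(2)*x^4/16 + 3*x/4


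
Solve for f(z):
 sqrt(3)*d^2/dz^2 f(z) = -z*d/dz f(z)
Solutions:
 f(z) = C1 + C2*erf(sqrt(2)*3^(3/4)*z/6)


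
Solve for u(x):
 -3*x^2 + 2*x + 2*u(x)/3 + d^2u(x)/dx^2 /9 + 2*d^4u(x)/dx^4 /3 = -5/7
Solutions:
 u(x) = 9*x^2/2 - 3*x + (C1*sin(x*cos(atan(sqrt(143))/2)) + C2*cos(x*cos(atan(sqrt(143))/2)))*exp(-x*sin(atan(sqrt(143))/2)) + (C3*sin(x*cos(atan(sqrt(143))/2)) + C4*cos(x*cos(atan(sqrt(143))/2)))*exp(x*sin(atan(sqrt(143))/2)) - 18/7


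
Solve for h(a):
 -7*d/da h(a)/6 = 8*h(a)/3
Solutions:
 h(a) = C1*exp(-16*a/7)


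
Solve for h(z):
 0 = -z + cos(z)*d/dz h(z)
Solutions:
 h(z) = C1 + Integral(z/cos(z), z)


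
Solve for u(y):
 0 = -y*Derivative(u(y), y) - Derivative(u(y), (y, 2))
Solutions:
 u(y) = C1 + C2*erf(sqrt(2)*y/2)


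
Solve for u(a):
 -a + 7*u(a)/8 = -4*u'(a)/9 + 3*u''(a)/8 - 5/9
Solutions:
 u(a) = C1*exp(a*(16 - sqrt(1957))/27) + C2*exp(a*(16 + sqrt(1957))/27) + 8*a/7 - 536/441


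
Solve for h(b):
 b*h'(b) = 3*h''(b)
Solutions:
 h(b) = C1 + C2*erfi(sqrt(6)*b/6)


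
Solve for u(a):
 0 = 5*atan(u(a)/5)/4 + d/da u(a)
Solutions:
 Integral(1/atan(_y/5), (_y, u(a))) = C1 - 5*a/4


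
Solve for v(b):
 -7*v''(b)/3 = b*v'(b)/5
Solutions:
 v(b) = C1 + C2*erf(sqrt(210)*b/70)


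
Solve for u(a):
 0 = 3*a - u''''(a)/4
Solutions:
 u(a) = C1 + C2*a + C3*a^2 + C4*a^3 + a^5/10


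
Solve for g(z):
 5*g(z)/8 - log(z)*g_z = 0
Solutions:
 g(z) = C1*exp(5*li(z)/8)


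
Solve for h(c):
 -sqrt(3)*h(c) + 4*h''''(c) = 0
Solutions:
 h(c) = C1*exp(-sqrt(2)*3^(1/8)*c/2) + C2*exp(sqrt(2)*3^(1/8)*c/2) + C3*sin(sqrt(2)*3^(1/8)*c/2) + C4*cos(sqrt(2)*3^(1/8)*c/2)


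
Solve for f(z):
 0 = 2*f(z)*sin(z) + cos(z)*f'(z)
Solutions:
 f(z) = C1*cos(z)^2


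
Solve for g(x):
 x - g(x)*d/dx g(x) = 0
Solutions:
 g(x) = -sqrt(C1 + x^2)
 g(x) = sqrt(C1 + x^2)


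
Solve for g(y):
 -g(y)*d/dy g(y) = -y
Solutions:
 g(y) = -sqrt(C1 + y^2)
 g(y) = sqrt(C1 + y^2)


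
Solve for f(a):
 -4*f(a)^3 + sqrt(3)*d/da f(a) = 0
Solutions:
 f(a) = -sqrt(6)*sqrt(-1/(C1 + 4*sqrt(3)*a))/2
 f(a) = sqrt(6)*sqrt(-1/(C1 + 4*sqrt(3)*a))/2


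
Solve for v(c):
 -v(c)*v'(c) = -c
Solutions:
 v(c) = -sqrt(C1 + c^2)
 v(c) = sqrt(C1 + c^2)


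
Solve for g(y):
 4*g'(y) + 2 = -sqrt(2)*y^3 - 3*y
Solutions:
 g(y) = C1 - sqrt(2)*y^4/16 - 3*y^2/8 - y/2


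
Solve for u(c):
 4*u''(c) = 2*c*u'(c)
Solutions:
 u(c) = C1 + C2*erfi(c/2)


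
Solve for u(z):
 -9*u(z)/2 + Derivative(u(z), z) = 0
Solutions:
 u(z) = C1*exp(9*z/2)


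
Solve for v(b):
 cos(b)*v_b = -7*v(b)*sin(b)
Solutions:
 v(b) = C1*cos(b)^7


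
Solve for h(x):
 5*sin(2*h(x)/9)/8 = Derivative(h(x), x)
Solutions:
 -5*x/8 + 9*log(cos(2*h(x)/9) - 1)/4 - 9*log(cos(2*h(x)/9) + 1)/4 = C1


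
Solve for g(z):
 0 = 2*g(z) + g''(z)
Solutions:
 g(z) = C1*sin(sqrt(2)*z) + C2*cos(sqrt(2)*z)


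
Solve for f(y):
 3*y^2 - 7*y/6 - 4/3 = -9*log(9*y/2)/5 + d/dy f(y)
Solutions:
 f(y) = C1 + y^3 - 7*y^2/12 + 9*y*log(y)/5 - 47*y/15 - 9*y*log(2)/5 + 18*y*log(3)/5


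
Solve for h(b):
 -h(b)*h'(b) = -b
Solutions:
 h(b) = -sqrt(C1 + b^2)
 h(b) = sqrt(C1 + b^2)


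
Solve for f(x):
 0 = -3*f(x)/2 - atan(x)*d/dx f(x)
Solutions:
 f(x) = C1*exp(-3*Integral(1/atan(x), x)/2)


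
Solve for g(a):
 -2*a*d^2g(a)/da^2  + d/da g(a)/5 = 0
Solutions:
 g(a) = C1 + C2*a^(11/10)


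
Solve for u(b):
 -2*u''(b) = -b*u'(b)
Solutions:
 u(b) = C1 + C2*erfi(b/2)


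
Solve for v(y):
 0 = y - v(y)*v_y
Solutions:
 v(y) = -sqrt(C1 + y^2)
 v(y) = sqrt(C1 + y^2)


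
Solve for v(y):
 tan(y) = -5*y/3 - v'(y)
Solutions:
 v(y) = C1 - 5*y^2/6 + log(cos(y))


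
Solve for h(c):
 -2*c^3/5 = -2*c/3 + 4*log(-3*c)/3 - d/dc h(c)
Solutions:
 h(c) = C1 + c^4/10 - c^2/3 + 4*c*log(-c)/3 + 4*c*(-1 + log(3))/3


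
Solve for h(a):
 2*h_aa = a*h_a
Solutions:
 h(a) = C1 + C2*erfi(a/2)


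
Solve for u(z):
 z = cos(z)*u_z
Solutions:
 u(z) = C1 + Integral(z/cos(z), z)


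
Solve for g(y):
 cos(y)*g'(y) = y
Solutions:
 g(y) = C1 + Integral(y/cos(y), y)


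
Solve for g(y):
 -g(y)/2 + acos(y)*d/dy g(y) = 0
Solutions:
 g(y) = C1*exp(Integral(1/acos(y), y)/2)


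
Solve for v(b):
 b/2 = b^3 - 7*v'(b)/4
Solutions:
 v(b) = C1 + b^4/7 - b^2/7


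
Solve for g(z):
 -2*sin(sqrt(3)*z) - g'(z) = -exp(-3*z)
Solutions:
 g(z) = C1 + 2*sqrt(3)*cos(sqrt(3)*z)/3 - exp(-3*z)/3


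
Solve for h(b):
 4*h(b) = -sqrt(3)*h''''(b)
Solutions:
 h(b) = (C1*sin(3^(7/8)*b/3) + C2*cos(3^(7/8)*b/3))*exp(-3^(7/8)*b/3) + (C3*sin(3^(7/8)*b/3) + C4*cos(3^(7/8)*b/3))*exp(3^(7/8)*b/3)


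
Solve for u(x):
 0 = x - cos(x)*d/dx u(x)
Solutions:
 u(x) = C1 + Integral(x/cos(x), x)


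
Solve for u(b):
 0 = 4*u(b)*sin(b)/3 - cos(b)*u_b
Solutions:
 u(b) = C1/cos(b)^(4/3)


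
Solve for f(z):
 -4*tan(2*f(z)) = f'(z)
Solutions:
 f(z) = -asin(C1*exp(-8*z))/2 + pi/2
 f(z) = asin(C1*exp(-8*z))/2


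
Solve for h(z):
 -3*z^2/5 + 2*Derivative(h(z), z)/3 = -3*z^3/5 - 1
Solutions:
 h(z) = C1 - 9*z^4/40 + 3*z^3/10 - 3*z/2


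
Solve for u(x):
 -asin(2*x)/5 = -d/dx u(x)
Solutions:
 u(x) = C1 + x*asin(2*x)/5 + sqrt(1 - 4*x^2)/10


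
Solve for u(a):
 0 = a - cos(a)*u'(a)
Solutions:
 u(a) = C1 + Integral(a/cos(a), a)


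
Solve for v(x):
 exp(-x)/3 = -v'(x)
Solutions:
 v(x) = C1 + exp(-x)/3


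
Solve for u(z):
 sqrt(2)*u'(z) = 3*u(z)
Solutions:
 u(z) = C1*exp(3*sqrt(2)*z/2)


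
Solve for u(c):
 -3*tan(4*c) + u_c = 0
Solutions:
 u(c) = C1 - 3*log(cos(4*c))/4


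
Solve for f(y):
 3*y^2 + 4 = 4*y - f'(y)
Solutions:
 f(y) = C1 - y^3 + 2*y^2 - 4*y


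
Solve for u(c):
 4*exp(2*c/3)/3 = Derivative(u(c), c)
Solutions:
 u(c) = C1 + 2*exp(2*c/3)


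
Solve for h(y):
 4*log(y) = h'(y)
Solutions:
 h(y) = C1 + 4*y*log(y) - 4*y


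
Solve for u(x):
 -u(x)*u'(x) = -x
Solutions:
 u(x) = -sqrt(C1 + x^2)
 u(x) = sqrt(C1 + x^2)


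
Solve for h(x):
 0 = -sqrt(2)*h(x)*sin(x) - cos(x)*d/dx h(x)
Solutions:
 h(x) = C1*cos(x)^(sqrt(2))


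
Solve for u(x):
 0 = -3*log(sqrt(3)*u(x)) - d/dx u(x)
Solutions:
 2*Integral(1/(2*log(_y) + log(3)), (_y, u(x)))/3 = C1 - x


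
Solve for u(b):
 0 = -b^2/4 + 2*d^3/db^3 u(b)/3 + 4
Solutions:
 u(b) = C1 + C2*b + C3*b^2 + b^5/160 - b^3


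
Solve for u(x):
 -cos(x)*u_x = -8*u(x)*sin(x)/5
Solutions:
 u(x) = C1/cos(x)^(8/5)


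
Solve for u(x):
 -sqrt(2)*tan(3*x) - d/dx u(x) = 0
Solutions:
 u(x) = C1 + sqrt(2)*log(cos(3*x))/3


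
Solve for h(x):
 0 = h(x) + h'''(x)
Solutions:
 h(x) = C3*exp(-x) + (C1*sin(sqrt(3)*x/2) + C2*cos(sqrt(3)*x/2))*exp(x/2)


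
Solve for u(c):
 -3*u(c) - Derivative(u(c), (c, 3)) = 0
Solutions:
 u(c) = C3*exp(-3^(1/3)*c) + (C1*sin(3^(5/6)*c/2) + C2*cos(3^(5/6)*c/2))*exp(3^(1/3)*c/2)


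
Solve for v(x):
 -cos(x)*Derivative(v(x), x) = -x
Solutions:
 v(x) = C1 + Integral(x/cos(x), x)


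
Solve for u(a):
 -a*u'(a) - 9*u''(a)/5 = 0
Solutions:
 u(a) = C1 + C2*erf(sqrt(10)*a/6)


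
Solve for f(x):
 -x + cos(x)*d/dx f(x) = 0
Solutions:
 f(x) = C1 + Integral(x/cos(x), x)


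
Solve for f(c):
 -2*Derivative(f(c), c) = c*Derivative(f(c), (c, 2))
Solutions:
 f(c) = C1 + C2/c


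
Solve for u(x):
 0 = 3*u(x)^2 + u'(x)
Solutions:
 u(x) = 1/(C1 + 3*x)


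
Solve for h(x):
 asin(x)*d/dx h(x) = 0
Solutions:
 h(x) = C1


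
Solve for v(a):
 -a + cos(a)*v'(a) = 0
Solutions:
 v(a) = C1 + Integral(a/cos(a), a)


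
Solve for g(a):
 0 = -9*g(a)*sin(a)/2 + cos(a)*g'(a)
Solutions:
 g(a) = C1/cos(a)^(9/2)


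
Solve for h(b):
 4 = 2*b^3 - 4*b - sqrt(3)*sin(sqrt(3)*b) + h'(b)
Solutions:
 h(b) = C1 - b^4/2 + 2*b^2 + 4*b - cos(sqrt(3)*b)


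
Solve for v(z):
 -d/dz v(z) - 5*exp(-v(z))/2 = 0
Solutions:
 v(z) = log(C1 - 5*z/2)


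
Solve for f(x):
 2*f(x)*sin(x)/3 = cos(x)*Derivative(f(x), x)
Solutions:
 f(x) = C1/cos(x)^(2/3)


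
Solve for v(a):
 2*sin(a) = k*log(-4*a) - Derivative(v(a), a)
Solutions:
 v(a) = C1 + a*k*(log(-a) - 1) + 2*a*k*log(2) + 2*cos(a)


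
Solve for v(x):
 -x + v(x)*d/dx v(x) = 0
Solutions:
 v(x) = -sqrt(C1 + x^2)
 v(x) = sqrt(C1 + x^2)


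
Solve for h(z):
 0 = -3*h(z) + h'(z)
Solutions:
 h(z) = C1*exp(3*z)


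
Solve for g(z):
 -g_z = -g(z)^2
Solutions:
 g(z) = -1/(C1 + z)


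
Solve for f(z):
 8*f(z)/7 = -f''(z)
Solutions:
 f(z) = C1*sin(2*sqrt(14)*z/7) + C2*cos(2*sqrt(14)*z/7)


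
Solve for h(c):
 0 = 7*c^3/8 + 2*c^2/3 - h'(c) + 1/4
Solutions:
 h(c) = C1 + 7*c^4/32 + 2*c^3/9 + c/4


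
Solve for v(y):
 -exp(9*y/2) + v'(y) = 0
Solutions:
 v(y) = C1 + 2*exp(9*y/2)/9


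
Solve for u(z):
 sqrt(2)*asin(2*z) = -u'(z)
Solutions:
 u(z) = C1 - sqrt(2)*(z*asin(2*z) + sqrt(1 - 4*z^2)/2)


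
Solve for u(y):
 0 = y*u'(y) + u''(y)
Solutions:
 u(y) = C1 + C2*erf(sqrt(2)*y/2)


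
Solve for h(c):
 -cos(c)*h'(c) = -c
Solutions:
 h(c) = C1 + Integral(c/cos(c), c)


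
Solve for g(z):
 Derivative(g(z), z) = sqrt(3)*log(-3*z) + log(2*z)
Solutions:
 g(z) = C1 + z*(1 + sqrt(3))*log(z) + z*(-sqrt(3) - 1 + log(2) + sqrt(3)*log(3) + sqrt(3)*I*pi)


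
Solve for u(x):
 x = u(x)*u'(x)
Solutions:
 u(x) = -sqrt(C1 + x^2)
 u(x) = sqrt(C1 + x^2)


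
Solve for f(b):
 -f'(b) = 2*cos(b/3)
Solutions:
 f(b) = C1 - 6*sin(b/3)


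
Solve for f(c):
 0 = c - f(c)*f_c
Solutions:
 f(c) = -sqrt(C1 + c^2)
 f(c) = sqrt(C1 + c^2)


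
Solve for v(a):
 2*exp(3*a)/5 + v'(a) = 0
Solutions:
 v(a) = C1 - 2*exp(3*a)/15


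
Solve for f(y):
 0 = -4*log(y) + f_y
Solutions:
 f(y) = C1 + 4*y*log(y) - 4*y


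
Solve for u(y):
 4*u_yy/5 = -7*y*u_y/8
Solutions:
 u(y) = C1 + C2*erf(sqrt(35)*y/8)


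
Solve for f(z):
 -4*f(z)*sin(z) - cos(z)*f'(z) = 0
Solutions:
 f(z) = C1*cos(z)^4


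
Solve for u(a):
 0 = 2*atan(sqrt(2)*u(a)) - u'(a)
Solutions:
 Integral(1/atan(sqrt(2)*_y), (_y, u(a))) = C1 + 2*a


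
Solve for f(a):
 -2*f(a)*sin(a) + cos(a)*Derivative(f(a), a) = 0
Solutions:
 f(a) = C1/cos(a)^2


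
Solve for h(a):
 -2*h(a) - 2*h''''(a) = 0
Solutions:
 h(a) = (C1*sin(sqrt(2)*a/2) + C2*cos(sqrt(2)*a/2))*exp(-sqrt(2)*a/2) + (C3*sin(sqrt(2)*a/2) + C4*cos(sqrt(2)*a/2))*exp(sqrt(2)*a/2)


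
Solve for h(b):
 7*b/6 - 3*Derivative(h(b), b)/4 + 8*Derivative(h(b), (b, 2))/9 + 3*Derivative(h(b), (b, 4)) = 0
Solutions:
 h(b) = C1 + C2*exp(b*(-(729 + sqrt(564209))^(1/3) + 32/(729 + sqrt(564209))^(1/3))/36)*sin(sqrt(3)*b*(32/(729 + sqrt(564209))^(1/3) + (729 + sqrt(564209))^(1/3))/36) + C3*exp(b*(-(729 + sqrt(564209))^(1/3) + 32/(729 + sqrt(564209))^(1/3))/36)*cos(sqrt(3)*b*(32/(729 + sqrt(564209))^(1/3) + (729 + sqrt(564209))^(1/3))/36) + C4*exp(-b*(-(729 + sqrt(564209))^(1/3) + 32/(729 + sqrt(564209))^(1/3))/18) + 7*b^2/9 + 448*b/243
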